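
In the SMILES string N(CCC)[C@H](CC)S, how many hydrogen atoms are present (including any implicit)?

15

Hydrogens are implicit in SMILES; fill each atom to its normal valence:
  3 × C: 2 H each → 6
  2 × C: 3 H each → 6
  1 × C: 1 H
  1 × N: 1 H
  1 × S: 1 H
  Total hydrogens = 15.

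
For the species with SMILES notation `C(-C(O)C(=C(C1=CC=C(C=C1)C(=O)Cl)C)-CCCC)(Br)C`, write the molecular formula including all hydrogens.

Heavy atoms from the SMILES: 1 Br, 17 C, 1 Cl, 2 O.
Implicit hydrogens by atom environment:
  4 × C (aromatic): 1 H each → 4
  3 × C: 3 H each → 9
  3 × C: 2 H each → 6
  3 × C: no H
  2 × C: 1 H each → 2
  2 × C (aromatic): no H
  1 × Br: no H
  1 × Cl: no H
  1 × O: 1 H
  1 × O: no H
  Total hydrogens = 22.
Molecular formula: C17H22BrClO2

C17H22BrClO2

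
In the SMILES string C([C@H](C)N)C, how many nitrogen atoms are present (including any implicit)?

The symbol for nitrogen appears 1 time in the SMILES.

1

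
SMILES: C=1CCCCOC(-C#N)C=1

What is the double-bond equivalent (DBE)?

4

Molecular formula from the SMILES: C8H11NO.
DoU = (2C + 2 + N − H − X)/2 = (2·8 + 2 + 1 − 11 − 0)/2 = 8/2 = 4.
(Structurally: 1 ring(s) + 3 π bond(s) = 4.)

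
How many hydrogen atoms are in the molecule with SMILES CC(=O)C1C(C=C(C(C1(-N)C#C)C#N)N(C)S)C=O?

Hydrogens are implicit in SMILES; fill each atom to its normal valence:
  6 × C: 1 H each → 6
  5 × C: no H
  2 × C: 3 H each → 6
  2 × N: no H
  2 × O: no H
  1 × N: 2 H
  1 × S: 1 H
  Total hydrogens = 15.

15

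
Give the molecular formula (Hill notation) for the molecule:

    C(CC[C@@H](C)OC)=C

Heavy atoms from the SMILES: 7 C, 1 O.
Implicit hydrogens by atom environment:
  3 × C: 2 H each → 6
  2 × C: 3 H each → 6
  2 × C: 1 H each → 2
  1 × O: no H
  Total hydrogens = 14.
Molecular formula: C7H14O

C7H14O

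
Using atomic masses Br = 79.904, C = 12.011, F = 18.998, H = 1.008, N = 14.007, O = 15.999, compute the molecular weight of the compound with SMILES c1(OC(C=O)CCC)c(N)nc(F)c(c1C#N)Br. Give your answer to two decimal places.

316.13

Molecular formula: C11H11BrFN3O2.
M = 1×79.904 + 11×12.011 + 1×18.998 + 11×1.008 + 3×14.007 + 2×15.999 = 316.13 g/mol.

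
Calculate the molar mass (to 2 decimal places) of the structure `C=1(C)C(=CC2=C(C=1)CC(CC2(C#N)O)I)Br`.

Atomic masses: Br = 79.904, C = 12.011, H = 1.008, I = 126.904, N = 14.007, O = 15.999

392.03

Molecular formula: C12H11BrINO.
M = 1×79.904 + 12×12.011 + 11×1.008 + 1×126.904 + 1×14.007 + 1×15.999 = 392.03 g/mol.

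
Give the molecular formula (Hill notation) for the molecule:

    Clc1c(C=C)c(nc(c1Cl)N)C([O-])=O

C8H5Cl2N2O2-

Heavy atoms from the SMILES: 8 C, 2 Cl, 2 N, 2 O.
Implicit hydrogens by atom environment:
  5 × C (aromatic): no H
  2 × Cl: no H
  1 × C: 2 H
  1 × C: 1 H
  1 × C: no H
  1 × N: 2 H
  1 × N (aromatic): no H
  1 × O: no H
  1 × O (charge -1): no H
  Total hydrogens = 5.
Net charge -1.
Molecular formula: C8H5Cl2N2O2-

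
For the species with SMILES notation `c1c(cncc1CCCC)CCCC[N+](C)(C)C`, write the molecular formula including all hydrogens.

C16H29N2+

Heavy atoms from the SMILES: 16 C, 2 N.
Implicit hydrogens by atom environment:
  7 × C: 2 H each → 14
  4 × C: 3 H each → 12
  3 × C (aromatic): 1 H each → 3
  2 × C (aromatic): no H
  1 × N (aromatic): no H
  1 × N (charge +1): no H
  Total hydrogens = 29.
Net charge +1.
Molecular formula: C16H29N2+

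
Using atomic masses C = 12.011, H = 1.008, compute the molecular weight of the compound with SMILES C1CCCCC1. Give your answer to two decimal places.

Molecular formula: C6H12.
M = 6×12.011 + 12×1.008 = 84.16 g/mol.

84.16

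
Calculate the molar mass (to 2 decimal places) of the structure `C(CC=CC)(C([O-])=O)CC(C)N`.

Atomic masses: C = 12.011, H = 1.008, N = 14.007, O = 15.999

170.23

Molecular formula: C9H16NO2-.
M = 9×12.011 + 16×1.008 + 1×14.007 + 2×15.999 = 170.23 g/mol.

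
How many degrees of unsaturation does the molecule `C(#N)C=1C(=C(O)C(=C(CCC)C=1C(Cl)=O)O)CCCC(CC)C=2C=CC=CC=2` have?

Molecular formula from the SMILES: C23H26ClNO3.
DoU = (2C + 2 + N − H − X)/2 = (2·23 + 2 + 1 − 26 − 1)/2 = 22/2 = 11.
(Structurally: 2 ring(s) + 9 π bond(s) = 11.)

11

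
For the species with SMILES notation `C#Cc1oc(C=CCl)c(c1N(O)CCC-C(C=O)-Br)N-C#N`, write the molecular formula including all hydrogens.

Heavy atoms from the SMILES: 1 Br, 14 C, 1 Cl, 3 N, 3 O.
Implicit hydrogens by atom environment:
  5 × C: 1 H each → 5
  4 × C (aromatic): no H
  3 × C: 2 H each → 6
  2 × C: no H
  2 × N: no H
  1 × Br: no H
  1 × Cl: no H
  1 × N: 1 H
  1 × O: 1 H
  1 × O (aromatic): no H
  1 × O: no H
  Total hydrogens = 13.
Molecular formula: C14H13BrClN3O3

C14H13BrClN3O3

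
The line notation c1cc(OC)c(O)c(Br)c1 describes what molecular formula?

Heavy atoms from the SMILES: 1 Br, 7 C, 2 O.
Implicit hydrogens by atom environment:
  3 × C (aromatic): 1 H each → 3
  3 × C (aromatic): no H
  1 × Br: no H
  1 × C: 3 H
  1 × O: 1 H
  1 × O: no H
  Total hydrogens = 7.
Molecular formula: C7H7BrO2

C7H7BrO2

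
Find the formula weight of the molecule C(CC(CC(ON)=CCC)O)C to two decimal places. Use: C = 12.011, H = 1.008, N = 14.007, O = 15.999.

173.26

Molecular formula: C9H19NO2.
M = 9×12.011 + 19×1.008 + 1×14.007 + 2×15.999 = 173.26 g/mol.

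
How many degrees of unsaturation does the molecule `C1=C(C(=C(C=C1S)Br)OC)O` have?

Molecular formula from the SMILES: C7H7BrO2S.
DoU = (2C + 2 + N − H − X)/2 = (2·7 + 2 + 0 − 7 − 1)/2 = 8/2 = 4.
(Structurally: 1 ring(s) + 3 π bond(s) = 4.)

4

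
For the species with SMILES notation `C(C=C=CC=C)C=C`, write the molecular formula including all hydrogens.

Heavy atoms from the SMILES: 8 C.
Implicit hydrogens by atom environment:
  4 × C: 1 H each → 4
  3 × C: 2 H each → 6
  1 × C: no H
  Total hydrogens = 10.
Molecular formula: C8H10

C8H10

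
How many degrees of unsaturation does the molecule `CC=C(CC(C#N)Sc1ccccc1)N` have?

Molecular formula from the SMILES: C12H14N2S.
DoU = (2C + 2 + N − H − X)/2 = (2·12 + 2 + 2 − 14 − 0)/2 = 14/2 = 7.
(Structurally: 1 ring(s) + 6 π bond(s) = 7.)

7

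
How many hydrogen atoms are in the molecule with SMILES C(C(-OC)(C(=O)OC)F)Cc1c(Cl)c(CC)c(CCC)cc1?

Hydrogens are implicit in SMILES; fill each atom to its normal valence:
  5 × C: 2 H each → 10
  4 × C: 3 H each → 12
  4 × C (aromatic): no H
  3 × O: no H
  2 × C (aromatic): 1 H each → 2
  2 × C: no H
  1 × Cl: no H
  1 × F: no H
  Total hydrogens = 24.

24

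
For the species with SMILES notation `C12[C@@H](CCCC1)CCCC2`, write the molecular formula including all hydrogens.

C10H18

Heavy atoms from the SMILES: 10 C.
Implicit hydrogens by atom environment:
  8 × C: 2 H each → 16
  2 × C: 1 H each → 2
  Total hydrogens = 18.
Molecular formula: C10H18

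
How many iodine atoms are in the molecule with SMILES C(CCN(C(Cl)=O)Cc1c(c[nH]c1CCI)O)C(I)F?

2

The symbol for iodine appears 2 times in the SMILES.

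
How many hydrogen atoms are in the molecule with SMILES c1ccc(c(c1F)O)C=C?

Hydrogens are implicit in SMILES; fill each atom to its normal valence:
  3 × C (aromatic): 1 H each → 3
  3 × C (aromatic): no H
  1 × C: 2 H
  1 × C: 1 H
  1 × F: no H
  1 × O: 1 H
  Total hydrogens = 7.

7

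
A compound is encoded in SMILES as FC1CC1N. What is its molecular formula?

Heavy atoms from the SMILES: 3 C, 1 F, 1 N.
Implicit hydrogens by atom environment:
  2 × C: 1 H each → 2
  1 × C: 2 H
  1 × F: no H
  1 × N: 2 H
  Total hydrogens = 6.
Molecular formula: C3H6FN

C3H6FN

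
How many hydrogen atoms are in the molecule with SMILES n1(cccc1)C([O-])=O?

4

Hydrogens are implicit in SMILES; fill each atom to its normal valence:
  4 × C (aromatic): 1 H each → 4
  1 × C: no H
  1 × N (aromatic): no H
  1 × O: no H
  1 × O (charge -1): no H
  Total hydrogens = 4.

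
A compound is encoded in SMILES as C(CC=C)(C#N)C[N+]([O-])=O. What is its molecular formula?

C6H8N2O2

Heavy atoms from the SMILES: 6 C, 2 N, 2 O.
Implicit hydrogens by atom environment:
  3 × C: 2 H each → 6
  2 × C: 1 H each → 2
  1 × C: no H
  1 × N: no H
  1 × N (charge +1): no H
  1 × O: no H
  1 × O (charge -1): no H
  Total hydrogens = 8.
Molecular formula: C6H8N2O2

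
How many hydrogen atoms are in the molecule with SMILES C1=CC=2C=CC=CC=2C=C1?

8

Hydrogens are implicit in SMILES; fill each atom to its normal valence:
  8 × C (aromatic): 1 H each → 8
  2 × C (aromatic): no H
  Total hydrogens = 8.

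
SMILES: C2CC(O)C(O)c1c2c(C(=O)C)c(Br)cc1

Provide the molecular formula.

Heavy atoms from the SMILES: 1 Br, 12 C, 3 O.
Implicit hydrogens by atom environment:
  4 × C (aromatic): no H
  2 × C: 2 H each → 4
  2 × C (aromatic): 1 H each → 2
  2 × C: 1 H each → 2
  2 × O: 1 H each → 2
  1 × Br: no H
  1 × C: 3 H
  1 × C: no H
  1 × O: no H
  Total hydrogens = 13.
Molecular formula: C12H13BrO3

C12H13BrO3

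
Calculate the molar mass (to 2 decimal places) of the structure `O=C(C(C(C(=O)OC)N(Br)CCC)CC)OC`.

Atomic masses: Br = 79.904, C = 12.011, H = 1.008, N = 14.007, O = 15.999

310.19

Molecular formula: C11H20BrNO4.
M = 1×79.904 + 11×12.011 + 20×1.008 + 1×14.007 + 4×15.999 = 310.19 g/mol.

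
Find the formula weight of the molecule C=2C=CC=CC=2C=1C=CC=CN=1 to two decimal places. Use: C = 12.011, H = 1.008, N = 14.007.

155.20

Molecular formula: C11H9N.
M = 11×12.011 + 9×1.008 + 1×14.007 = 155.20 g/mol.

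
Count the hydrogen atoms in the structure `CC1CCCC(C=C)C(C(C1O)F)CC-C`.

25

Hydrogens are implicit in SMILES; fill each atom to its normal valence:
  6 × C: 2 H each → 12
  6 × C: 1 H each → 6
  2 × C: 3 H each → 6
  1 × F: no H
  1 × O: 1 H
  Total hydrogens = 25.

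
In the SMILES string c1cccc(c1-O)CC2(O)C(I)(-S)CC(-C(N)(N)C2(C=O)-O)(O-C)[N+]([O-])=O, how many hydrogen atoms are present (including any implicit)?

Hydrogens are implicit in SMILES; fill each atom to its normal valence:
  5 × C: no H
  4 × C (aromatic): 1 H each → 4
  3 × O: 1 H each → 3
  3 × O: no H
  2 × C: 2 H each → 4
  2 × C (aromatic): no H
  2 × N: 2 H each → 4
  1 × C: 3 H
  1 × C: 1 H
  1 × I: no H
  1 × N (charge +1): no H
  1 × O (charge -1): no H
  1 × S: 1 H
  Total hydrogens = 20.

20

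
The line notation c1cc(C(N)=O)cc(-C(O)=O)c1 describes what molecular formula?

C8H7NO3

Heavy atoms from the SMILES: 8 C, 1 N, 3 O.
Implicit hydrogens by atom environment:
  4 × C (aromatic): 1 H each → 4
  2 × C (aromatic): no H
  2 × C: no H
  2 × O: no H
  1 × N: 2 H
  1 × O: 1 H
  Total hydrogens = 7.
Molecular formula: C8H7NO3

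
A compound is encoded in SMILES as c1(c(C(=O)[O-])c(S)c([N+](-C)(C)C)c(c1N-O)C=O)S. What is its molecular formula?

Heavy atoms from the SMILES: 11 C, 2 N, 4 O, 2 S.
Implicit hydrogens by atom environment:
  6 × C (aromatic): no H
  3 × C: 3 H each → 9
  2 × O: no H
  2 × S: 1 H each → 2
  1 × C: 1 H
  1 × C: no H
  1 × N: 1 H
  1 × N (charge +1): no H
  1 × O: 1 H
  1 × O (charge -1): no H
  Total hydrogens = 14.
Molecular formula: C11H14N2O4S2

C11H14N2O4S2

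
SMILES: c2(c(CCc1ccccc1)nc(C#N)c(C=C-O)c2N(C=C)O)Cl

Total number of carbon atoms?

18

The symbol for carbon appears 18 times in the SMILES. Lowercase c denotes aromatic carbon and counts toward C.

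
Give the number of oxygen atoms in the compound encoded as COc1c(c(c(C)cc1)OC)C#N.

The symbol for oxygen appears 2 times in the SMILES.

2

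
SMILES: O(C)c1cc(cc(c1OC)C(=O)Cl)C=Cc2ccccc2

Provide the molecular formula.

Heavy atoms from the SMILES: 17 C, 1 Cl, 3 O.
Implicit hydrogens by atom environment:
  7 × C (aromatic): 1 H each → 7
  5 × C (aromatic): no H
  3 × O: no H
  2 × C: 3 H each → 6
  2 × C: 1 H each → 2
  1 × C: no H
  1 × Cl: no H
  Total hydrogens = 15.
Molecular formula: C17H15ClO3

C17H15ClO3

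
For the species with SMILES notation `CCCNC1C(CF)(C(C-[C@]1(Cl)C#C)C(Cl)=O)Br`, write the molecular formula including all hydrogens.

C12H15BrCl2FNO

Heavy atoms from the SMILES: 1 Br, 12 C, 2 Cl, 1 F, 1 N, 1 O.
Implicit hydrogens by atom environment:
  4 × C: 2 H each → 8
  4 × C: no H
  3 × C: 1 H each → 3
  2 × Cl: no H
  1 × Br: no H
  1 × C: 3 H
  1 × F: no H
  1 × N: 1 H
  1 × O: no H
  Total hydrogens = 15.
Molecular formula: C12H15BrCl2FNO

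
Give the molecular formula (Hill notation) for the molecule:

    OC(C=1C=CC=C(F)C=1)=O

C7H5FO2

Heavy atoms from the SMILES: 7 C, 1 F, 2 O.
Implicit hydrogens by atom environment:
  4 × C (aromatic): 1 H each → 4
  2 × C (aromatic): no H
  1 × C: no H
  1 × F: no H
  1 × O: 1 H
  1 × O: no H
  Total hydrogens = 5.
Molecular formula: C7H5FO2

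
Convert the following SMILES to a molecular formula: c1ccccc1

C6H6

Heavy atoms from the SMILES: 6 C.
Implicit hydrogens by atom environment:
  6 × C (aromatic): 1 H each → 6
  Total hydrogens = 6.
Molecular formula: C6H6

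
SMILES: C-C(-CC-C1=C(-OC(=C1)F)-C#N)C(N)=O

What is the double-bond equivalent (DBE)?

6

Molecular formula from the SMILES: C10H11FN2O2.
DoU = (2C + 2 + N − H − X)/2 = (2·10 + 2 + 2 − 11 − 1)/2 = 12/2 = 6.
(Structurally: 1 ring(s) + 5 π bond(s) = 6.)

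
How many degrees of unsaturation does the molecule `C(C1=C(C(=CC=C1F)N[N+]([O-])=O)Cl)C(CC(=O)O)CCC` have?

6

Molecular formula from the SMILES: C13H16ClFN2O4.
DoU = (2C + 2 + N − H − X)/2 = (2·13 + 2 + 2 − 16 − 2)/2 = 12/2 = 6.
(Structurally: 1 ring(s) + 5 π bond(s) = 6.)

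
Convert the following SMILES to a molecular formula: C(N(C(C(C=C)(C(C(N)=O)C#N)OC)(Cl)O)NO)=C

Heavy atoms from the SMILES: 10 C, 1 Cl, 4 N, 4 O.
Implicit hydrogens by atom environment:
  4 × C: no H
  3 × C: 1 H each → 3
  2 × C: 2 H each → 4
  2 × N: no H
  2 × O: 1 H each → 2
  2 × O: no H
  1 × C: 3 H
  1 × Cl: no H
  1 × N: 2 H
  1 × N: 1 H
  Total hydrogens = 15.
Molecular formula: C10H15ClN4O4

C10H15ClN4O4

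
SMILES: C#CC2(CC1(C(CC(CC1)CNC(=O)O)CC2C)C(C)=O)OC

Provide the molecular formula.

Heavy atoms from the SMILES: 18 C, 1 N, 4 O.
Implicit hydrogens by atom environment:
  6 × C: 2 H each → 12
  5 × C: no H
  4 × C: 1 H each → 4
  3 × C: 3 H each → 9
  3 × O: no H
  1 × N: 1 H
  1 × O: 1 H
  Total hydrogens = 27.
Molecular formula: C18H27NO4

C18H27NO4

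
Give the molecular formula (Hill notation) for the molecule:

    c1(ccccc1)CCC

C9H12

Heavy atoms from the SMILES: 9 C.
Implicit hydrogens by atom environment:
  5 × C (aromatic): 1 H each → 5
  2 × C: 2 H each → 4
  1 × C: 3 H
  1 × C (aromatic): no H
  Total hydrogens = 12.
Molecular formula: C9H12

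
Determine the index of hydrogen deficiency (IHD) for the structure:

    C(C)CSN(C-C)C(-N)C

Molecular formula from the SMILES: C7H18N2S.
DoU = (2C + 2 + N − H − X)/2 = (2·7 + 2 + 2 − 18 − 0)/2 = 0/2 = 0.
(Structurally: 0 ring(s) + 0 π bond(s) = 0.)

0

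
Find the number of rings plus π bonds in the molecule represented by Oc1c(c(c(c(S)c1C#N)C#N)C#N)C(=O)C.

11

Molecular formula from the SMILES: C11H5N3O2S.
DoU = (2C + 2 + N − H − X)/2 = (2·11 + 2 + 3 − 5 − 0)/2 = 22/2 = 11.
(Structurally: 1 ring(s) + 10 π bond(s) = 11.)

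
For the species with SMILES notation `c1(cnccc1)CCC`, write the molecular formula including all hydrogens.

Heavy atoms from the SMILES: 8 C, 1 N.
Implicit hydrogens by atom environment:
  4 × C (aromatic): 1 H each → 4
  2 × C: 2 H each → 4
  1 × C: 3 H
  1 × C (aromatic): no H
  1 × N (aromatic): no H
  Total hydrogens = 11.
Molecular formula: C8H11N

C8H11N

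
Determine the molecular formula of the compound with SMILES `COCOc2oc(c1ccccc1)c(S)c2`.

Heavy atoms from the SMILES: 12 C, 3 O, 1 S.
Implicit hydrogens by atom environment:
  6 × C (aromatic): 1 H each → 6
  4 × C (aromatic): no H
  2 × O: no H
  1 × C: 3 H
  1 × C: 2 H
  1 × O (aromatic): no H
  1 × S: 1 H
  Total hydrogens = 12.
Molecular formula: C12H12O3S

C12H12O3S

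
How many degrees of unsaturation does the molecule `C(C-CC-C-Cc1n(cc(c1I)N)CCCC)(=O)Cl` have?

4

Molecular formula from the SMILES: C14H22ClIN2O.
DoU = (2C + 2 + N − H − X)/2 = (2·14 + 2 + 2 − 22 − 2)/2 = 8/2 = 4.
(Structurally: 1 ring(s) + 3 π bond(s) = 4.)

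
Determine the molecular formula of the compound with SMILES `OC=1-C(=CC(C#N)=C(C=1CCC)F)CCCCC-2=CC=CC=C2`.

Heavy atoms from the SMILES: 20 C, 1 F, 1 N, 1 O.
Implicit hydrogens by atom environment:
  6 × C: 2 H each → 12
  6 × C (aromatic): 1 H each → 6
  6 × C (aromatic): no H
  1 × C: 3 H
  1 × C: no H
  1 × F: no H
  1 × N: no H
  1 × O: 1 H
  Total hydrogens = 22.
Molecular formula: C20H22FNO

C20H22FNO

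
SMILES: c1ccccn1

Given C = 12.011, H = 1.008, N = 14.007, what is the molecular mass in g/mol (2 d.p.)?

Molecular formula: C5H5N.
M = 5×12.011 + 5×1.008 + 1×14.007 = 79.10 g/mol.

79.10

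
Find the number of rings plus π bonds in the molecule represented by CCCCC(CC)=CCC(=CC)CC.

2

Molecular formula from the SMILES: C14H26.
DoU = (2C + 2 + N − H − X)/2 = (2·14 + 2 + 0 − 26 − 0)/2 = 4/2 = 2.
(Structurally: 0 ring(s) + 2 π bond(s) = 2.)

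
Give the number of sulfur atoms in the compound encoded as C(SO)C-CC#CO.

1

The symbol for sulfur appears 1 time in the SMILES.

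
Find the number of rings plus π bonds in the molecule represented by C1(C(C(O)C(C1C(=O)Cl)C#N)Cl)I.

Molecular formula from the SMILES: C7H6Cl2INO2.
DoU = (2C + 2 + N − H − X)/2 = (2·7 + 2 + 1 − 6 − 3)/2 = 8/2 = 4.
(Structurally: 1 ring(s) + 3 π bond(s) = 4.)

4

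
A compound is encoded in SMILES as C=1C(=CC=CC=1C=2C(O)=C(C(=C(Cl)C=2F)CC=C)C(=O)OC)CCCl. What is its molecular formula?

C19H17Cl2FO3

Heavy atoms from the SMILES: 19 C, 2 Cl, 1 F, 3 O.
Implicit hydrogens by atom environment:
  8 × C (aromatic): no H
  4 × C: 2 H each → 8
  4 × C (aromatic): 1 H each → 4
  2 × Cl: no H
  2 × O: no H
  1 × C: 3 H
  1 × C: 1 H
  1 × C: no H
  1 × F: no H
  1 × O: 1 H
  Total hydrogens = 17.
Molecular formula: C19H17Cl2FO3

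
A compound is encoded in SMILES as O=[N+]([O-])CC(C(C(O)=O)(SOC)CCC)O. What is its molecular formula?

Heavy atoms from the SMILES: 8 C, 1 N, 6 O, 1 S.
Implicit hydrogens by atom environment:
  3 × C: 2 H each → 6
  3 × O: no H
  2 × C: 3 H each → 6
  2 × C: no H
  2 × O: 1 H each → 2
  1 × C: 1 H
  1 × N (charge +1): no H
  1 × O (charge -1): no H
  1 × S: no H
  Total hydrogens = 15.
Molecular formula: C8H15NO6S

C8H15NO6S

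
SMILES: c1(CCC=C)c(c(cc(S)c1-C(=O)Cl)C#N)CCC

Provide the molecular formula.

Heavy atoms from the SMILES: 15 C, 1 Cl, 1 N, 1 O, 1 S.
Implicit hydrogens by atom environment:
  5 × C: 2 H each → 10
  5 × C (aromatic): no H
  2 × C: no H
  1 × C: 3 H
  1 × C (aromatic): 1 H
  1 × C: 1 H
  1 × Cl: no H
  1 × N: no H
  1 × O: no H
  1 × S: 1 H
  Total hydrogens = 16.
Molecular formula: C15H16ClNOS

C15H16ClNOS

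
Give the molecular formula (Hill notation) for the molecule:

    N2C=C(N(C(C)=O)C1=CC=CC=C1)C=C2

Heavy atoms from the SMILES: 12 C, 2 N, 1 O.
Implicit hydrogens by atom environment:
  8 × C (aromatic): 1 H each → 8
  2 × C (aromatic): no H
  1 × C: 3 H
  1 × C: no H
  1 × N (aromatic): 1 H
  1 × N: no H
  1 × O: no H
  Total hydrogens = 12.
Molecular formula: C12H12N2O

C12H12N2O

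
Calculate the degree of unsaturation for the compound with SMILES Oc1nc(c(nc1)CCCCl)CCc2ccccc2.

8

Molecular formula from the SMILES: C15H17ClN2O.
DoU = (2C + 2 + N − H − X)/2 = (2·15 + 2 + 2 − 17 − 1)/2 = 16/2 = 8.
(Structurally: 2 ring(s) + 6 π bond(s) = 8.)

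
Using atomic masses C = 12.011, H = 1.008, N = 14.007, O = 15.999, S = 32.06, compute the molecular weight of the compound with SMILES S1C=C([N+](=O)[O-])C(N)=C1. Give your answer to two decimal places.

Molecular formula: C4H4N2O2S.
M = 4×12.011 + 4×1.008 + 2×14.007 + 2×15.999 + 1×32.06 = 144.15 g/mol.

144.15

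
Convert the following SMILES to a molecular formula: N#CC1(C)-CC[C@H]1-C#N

C7H8N2

Heavy atoms from the SMILES: 7 C, 2 N.
Implicit hydrogens by atom environment:
  3 × C: no H
  2 × C: 2 H each → 4
  2 × N: no H
  1 × C: 3 H
  1 × C: 1 H
  Total hydrogens = 8.
Molecular formula: C7H8N2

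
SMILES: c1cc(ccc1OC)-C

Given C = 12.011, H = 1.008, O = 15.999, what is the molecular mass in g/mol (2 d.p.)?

Molecular formula: C8H10O.
M = 8×12.011 + 10×1.008 + 1×15.999 = 122.17 g/mol.

122.17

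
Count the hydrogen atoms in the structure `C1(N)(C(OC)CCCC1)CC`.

Hydrogens are implicit in SMILES; fill each atom to its normal valence:
  5 × C: 2 H each → 10
  2 × C: 3 H each → 6
  1 × C: 1 H
  1 × C: no H
  1 × N: 2 H
  1 × O: no H
  Total hydrogens = 19.

19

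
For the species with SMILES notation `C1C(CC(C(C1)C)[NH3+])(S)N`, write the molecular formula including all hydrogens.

Heavy atoms from the SMILES: 7 C, 2 N, 1 S.
Implicit hydrogens by atom environment:
  3 × C: 2 H each → 6
  2 × C: 1 H each → 2
  1 × C: 3 H
  1 × C: no H
  1 × N (charge +1): 3 H
  1 × N: 2 H
  1 × S: 1 H
  Total hydrogens = 17.
Net charge +1.
Molecular formula: C7H17N2S+

C7H17N2S+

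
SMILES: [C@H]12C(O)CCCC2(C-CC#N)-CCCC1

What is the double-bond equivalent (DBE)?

4

Molecular formula from the SMILES: C13H21NO.
DoU = (2C + 2 + N − H − X)/2 = (2·13 + 2 + 1 − 21 − 0)/2 = 8/2 = 4.
(Structurally: 2 ring(s) + 2 π bond(s) = 4.)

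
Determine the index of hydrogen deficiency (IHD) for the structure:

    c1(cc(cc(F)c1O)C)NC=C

Molecular formula from the SMILES: C9H10FNO.
DoU = (2C + 2 + N − H − X)/2 = (2·9 + 2 + 1 − 10 − 1)/2 = 10/2 = 5.
(Structurally: 1 ring(s) + 4 π bond(s) = 5.)

5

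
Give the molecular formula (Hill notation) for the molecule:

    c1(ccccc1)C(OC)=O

Heavy atoms from the SMILES: 8 C, 2 O.
Implicit hydrogens by atom environment:
  5 × C (aromatic): 1 H each → 5
  2 × O: no H
  1 × C: 3 H
  1 × C (aromatic): no H
  1 × C: no H
  Total hydrogens = 8.
Molecular formula: C8H8O2

C8H8O2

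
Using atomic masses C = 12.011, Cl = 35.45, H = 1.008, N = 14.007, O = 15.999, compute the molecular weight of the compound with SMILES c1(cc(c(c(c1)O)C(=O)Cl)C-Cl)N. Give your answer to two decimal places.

Molecular formula: C8H7Cl2NO2.
M = 8×12.011 + 2×35.45 + 7×1.008 + 1×14.007 + 2×15.999 = 220.05 g/mol.

220.05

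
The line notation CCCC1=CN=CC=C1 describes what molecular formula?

Heavy atoms from the SMILES: 8 C, 1 N.
Implicit hydrogens by atom environment:
  4 × C (aromatic): 1 H each → 4
  2 × C: 2 H each → 4
  1 × C: 3 H
  1 × C (aromatic): no H
  1 × N (aromatic): no H
  Total hydrogens = 11.
Molecular formula: C8H11N

C8H11N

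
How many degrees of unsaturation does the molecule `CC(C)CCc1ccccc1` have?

4

Molecular formula from the SMILES: C11H16.
DoU = (2C + 2 + N − H − X)/2 = (2·11 + 2 + 0 − 16 − 0)/2 = 8/2 = 4.
(Structurally: 1 ring(s) + 3 π bond(s) = 4.)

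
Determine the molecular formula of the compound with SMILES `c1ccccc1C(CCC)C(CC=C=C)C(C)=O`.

Heavy atoms from the SMILES: 17 C, 1 O.
Implicit hydrogens by atom environment:
  5 × C (aromatic): 1 H each → 5
  4 × C: 2 H each → 8
  3 × C: 1 H each → 3
  2 × C: 3 H each → 6
  2 × C: no H
  1 × C (aromatic): no H
  1 × O: no H
  Total hydrogens = 22.
Molecular formula: C17H22O

C17H22O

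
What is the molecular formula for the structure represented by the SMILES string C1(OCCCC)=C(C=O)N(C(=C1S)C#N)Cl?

Heavy atoms from the SMILES: 10 C, 1 Cl, 2 N, 2 O, 1 S.
Implicit hydrogens by atom environment:
  4 × C (aromatic): no H
  3 × C: 2 H each → 6
  2 × O: no H
  1 × C: 3 H
  1 × C: 1 H
  1 × C: no H
  1 × Cl: no H
  1 × N (aromatic): no H
  1 × N: no H
  1 × S: 1 H
  Total hydrogens = 11.
Molecular formula: C10H11ClN2O2S

C10H11ClN2O2S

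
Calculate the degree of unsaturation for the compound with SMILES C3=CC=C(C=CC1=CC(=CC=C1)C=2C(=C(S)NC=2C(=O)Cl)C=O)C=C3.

14

Molecular formula from the SMILES: C20H14ClNO2S.
DoU = (2C + 2 + N − H − X)/2 = (2·20 + 2 + 1 − 14 − 1)/2 = 28/2 = 14.
(Structurally: 3 ring(s) + 11 π bond(s) = 14.)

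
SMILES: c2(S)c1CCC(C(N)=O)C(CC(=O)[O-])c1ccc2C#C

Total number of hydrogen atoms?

Hydrogens are implicit in SMILES; fill each atom to its normal valence:
  4 × C (aromatic): no H
  3 × C: 2 H each → 6
  3 × C: 1 H each → 3
  3 × C: no H
  2 × C (aromatic): 1 H each → 2
  2 × O: no H
  1 × N: 2 H
  1 × O (charge -1): no H
  1 × S: 1 H
  Total hydrogens = 14.

14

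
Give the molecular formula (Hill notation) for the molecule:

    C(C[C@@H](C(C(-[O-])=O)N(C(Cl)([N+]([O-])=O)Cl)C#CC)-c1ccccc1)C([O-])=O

Heavy atoms from the SMILES: 16 C, 2 Cl, 2 N, 6 O.
Implicit hydrogens by atom environment:
  5 × C (aromatic): 1 H each → 5
  5 × C: no H
  3 × O: no H
  3 × O (charge -1): no H
  2 × C: 2 H each → 4
  2 × C: 1 H each → 2
  2 × Cl: no H
  1 × C: 3 H
  1 × C (aromatic): no H
  1 × N: no H
  1 × N (charge +1): no H
  Total hydrogens = 14.
Net charge -2.
Molecular formula: [C16H14Cl2N2O6]2-

[C16H14Cl2N2O6]2-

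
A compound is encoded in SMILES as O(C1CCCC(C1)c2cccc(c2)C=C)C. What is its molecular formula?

Heavy atoms from the SMILES: 15 C, 1 O.
Implicit hydrogens by atom environment:
  5 × C: 2 H each → 10
  4 × C (aromatic): 1 H each → 4
  3 × C: 1 H each → 3
  2 × C (aromatic): no H
  1 × C: 3 H
  1 × O: no H
  Total hydrogens = 20.
Molecular formula: C15H20O

C15H20O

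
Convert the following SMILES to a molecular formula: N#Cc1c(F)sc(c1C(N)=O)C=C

C8H5FN2OS

Heavy atoms from the SMILES: 8 C, 1 F, 2 N, 1 O, 1 S.
Implicit hydrogens by atom environment:
  4 × C (aromatic): no H
  2 × C: no H
  1 × C: 2 H
  1 × C: 1 H
  1 × F: no H
  1 × N: 2 H
  1 × N: no H
  1 × O: no H
  1 × S (aromatic): no H
  Total hydrogens = 5.
Molecular formula: C8H5FN2OS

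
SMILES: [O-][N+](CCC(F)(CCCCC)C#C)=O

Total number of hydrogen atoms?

Hydrogens are implicit in SMILES; fill each atom to its normal valence:
  6 × C: 2 H each → 12
  2 × C: no H
  1 × C: 3 H
  1 × C: 1 H
  1 × F: no H
  1 × N (charge +1): no H
  1 × O: no H
  1 × O (charge -1): no H
  Total hydrogens = 16.

16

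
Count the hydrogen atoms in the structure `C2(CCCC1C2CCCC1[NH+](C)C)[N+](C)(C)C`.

Hydrogens are implicit in SMILES; fill each atom to its normal valence:
  6 × C: 2 H each → 12
  5 × C: 3 H each → 15
  4 × C: 1 H each → 4
  1 × N (charge +1): 1 H
  1 × N (charge +1): no H
  Total hydrogens = 32.

32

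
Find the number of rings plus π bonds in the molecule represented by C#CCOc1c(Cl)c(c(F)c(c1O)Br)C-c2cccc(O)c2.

Molecular formula from the SMILES: C16H11BrClFO3.
DoU = (2C + 2 + N − H − X)/2 = (2·16 + 2 + 0 − 11 − 3)/2 = 20/2 = 10.
(Structurally: 2 ring(s) + 8 π bond(s) = 10.)

10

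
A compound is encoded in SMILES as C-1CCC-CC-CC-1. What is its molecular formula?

Heavy atoms from the SMILES: 8 C.
Implicit hydrogens by atom environment:
  8 × C: 2 H each → 16
  Total hydrogens = 16.
Molecular formula: C8H16

C8H16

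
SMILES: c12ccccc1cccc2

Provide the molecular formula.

Heavy atoms from the SMILES: 10 C.
Implicit hydrogens by atom environment:
  8 × C (aromatic): 1 H each → 8
  2 × C (aromatic): no H
  Total hydrogens = 8.
Molecular formula: C10H8

C10H8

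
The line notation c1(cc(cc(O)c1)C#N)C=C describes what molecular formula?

C9H7NO

Heavy atoms from the SMILES: 9 C, 1 N, 1 O.
Implicit hydrogens by atom environment:
  3 × C (aromatic): 1 H each → 3
  3 × C (aromatic): no H
  1 × C: 2 H
  1 × C: 1 H
  1 × C: no H
  1 × N: no H
  1 × O: 1 H
  Total hydrogens = 7.
Molecular formula: C9H7NO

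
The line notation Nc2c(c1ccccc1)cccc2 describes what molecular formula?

Heavy atoms from the SMILES: 12 C, 1 N.
Implicit hydrogens by atom environment:
  9 × C (aromatic): 1 H each → 9
  3 × C (aromatic): no H
  1 × N: 2 H
  Total hydrogens = 11.
Molecular formula: C12H11N

C12H11N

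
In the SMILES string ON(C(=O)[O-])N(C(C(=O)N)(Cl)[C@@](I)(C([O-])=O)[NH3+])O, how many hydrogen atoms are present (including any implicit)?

Hydrogens are implicit in SMILES; fill each atom to its normal valence:
  5 × C: no H
  3 × O: no H
  2 × N: no H
  2 × O: 1 H each → 2
  2 × O (charge -1): no H
  1 × Cl: no H
  1 × I: no H
  1 × N (charge +1): 3 H
  1 × N: 2 H
  Total hydrogens = 7.

7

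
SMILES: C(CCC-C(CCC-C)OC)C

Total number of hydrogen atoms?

Hydrogens are implicit in SMILES; fill each atom to its normal valence:
  7 × C: 2 H each → 14
  3 × C: 3 H each → 9
  1 × C: 1 H
  1 × O: no H
  Total hydrogens = 24.

24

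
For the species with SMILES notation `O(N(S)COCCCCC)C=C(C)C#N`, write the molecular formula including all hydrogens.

C10H18N2O2S

Heavy atoms from the SMILES: 10 C, 2 N, 2 O, 1 S.
Implicit hydrogens by atom environment:
  5 × C: 2 H each → 10
  2 × C: 3 H each → 6
  2 × C: no H
  2 × N: no H
  2 × O: no H
  1 × C: 1 H
  1 × S: 1 H
  Total hydrogens = 18.
Molecular formula: C10H18N2O2S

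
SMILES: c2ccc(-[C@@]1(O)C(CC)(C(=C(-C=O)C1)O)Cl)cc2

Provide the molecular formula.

C14H15ClO3

Heavy atoms from the SMILES: 14 C, 1 Cl, 3 O.
Implicit hydrogens by atom environment:
  5 × C (aromatic): 1 H each → 5
  4 × C: no H
  2 × C: 2 H each → 4
  2 × O: 1 H each → 2
  1 × C: 3 H
  1 × C: 1 H
  1 × C (aromatic): no H
  1 × Cl: no H
  1 × O: no H
  Total hydrogens = 15.
Molecular formula: C14H15ClO3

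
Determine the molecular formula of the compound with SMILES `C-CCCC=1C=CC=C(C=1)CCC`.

C13H20

Heavy atoms from the SMILES: 13 C.
Implicit hydrogens by atom environment:
  5 × C: 2 H each → 10
  4 × C (aromatic): 1 H each → 4
  2 × C: 3 H each → 6
  2 × C (aromatic): no H
  Total hydrogens = 20.
Molecular formula: C13H20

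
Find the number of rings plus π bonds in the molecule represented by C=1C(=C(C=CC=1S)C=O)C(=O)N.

Molecular formula from the SMILES: C8H7NO2S.
DoU = (2C + 2 + N − H − X)/2 = (2·8 + 2 + 1 − 7 − 0)/2 = 12/2 = 6.
(Structurally: 1 ring(s) + 5 π bond(s) = 6.)

6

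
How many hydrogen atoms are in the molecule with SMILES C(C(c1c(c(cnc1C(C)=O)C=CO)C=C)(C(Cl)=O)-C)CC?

Hydrogens are implicit in SMILES; fill each atom to its normal valence:
  4 × C (aromatic): no H
  3 × C: 3 H each → 9
  3 × C: 2 H each → 6
  3 × C: 1 H each → 3
  3 × C: no H
  2 × O: no H
  1 × C (aromatic): 1 H
  1 × Cl: no H
  1 × N (aromatic): no H
  1 × O: 1 H
  Total hydrogens = 20.

20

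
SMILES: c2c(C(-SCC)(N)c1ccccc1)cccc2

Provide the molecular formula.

Heavy atoms from the SMILES: 15 C, 1 N, 1 S.
Implicit hydrogens by atom environment:
  10 × C (aromatic): 1 H each → 10
  2 × C (aromatic): no H
  1 × C: 3 H
  1 × C: 2 H
  1 × C: no H
  1 × N: 2 H
  1 × S: no H
  Total hydrogens = 17.
Molecular formula: C15H17NS

C15H17NS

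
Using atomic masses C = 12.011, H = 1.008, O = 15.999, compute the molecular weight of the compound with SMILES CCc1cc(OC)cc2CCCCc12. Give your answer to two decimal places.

190.29

Molecular formula: C13H18O.
M = 13×12.011 + 18×1.008 + 1×15.999 = 190.29 g/mol.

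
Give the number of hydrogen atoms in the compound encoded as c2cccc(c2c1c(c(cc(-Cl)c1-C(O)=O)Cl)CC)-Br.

11

Hydrogens are implicit in SMILES; fill each atom to its normal valence:
  7 × C (aromatic): no H
  5 × C (aromatic): 1 H each → 5
  2 × Cl: no H
  1 × Br: no H
  1 × C: 3 H
  1 × C: 2 H
  1 × C: no H
  1 × O: 1 H
  1 × O: no H
  Total hydrogens = 11.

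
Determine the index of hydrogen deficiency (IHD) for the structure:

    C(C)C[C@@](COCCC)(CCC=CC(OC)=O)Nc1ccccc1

6

Molecular formula from the SMILES: C20H31NO3.
DoU = (2C + 2 + N − H − X)/2 = (2·20 + 2 + 1 − 31 − 0)/2 = 12/2 = 6.
(Structurally: 1 ring(s) + 5 π bond(s) = 6.)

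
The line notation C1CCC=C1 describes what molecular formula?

C5H8

Heavy atoms from the SMILES: 5 C.
Implicit hydrogens by atom environment:
  3 × C: 2 H each → 6
  2 × C: 1 H each → 2
  Total hydrogens = 8.
Molecular formula: C5H8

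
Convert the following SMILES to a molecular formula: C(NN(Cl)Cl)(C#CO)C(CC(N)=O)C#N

C7H8Cl2N4O2

Heavy atoms from the SMILES: 7 C, 2 Cl, 4 N, 2 O.
Implicit hydrogens by atom environment:
  4 × C: no H
  2 × C: 1 H each → 2
  2 × Cl: no H
  2 × N: no H
  1 × C: 2 H
  1 × N: 2 H
  1 × N: 1 H
  1 × O: 1 H
  1 × O: no H
  Total hydrogens = 8.
Molecular formula: C7H8Cl2N4O2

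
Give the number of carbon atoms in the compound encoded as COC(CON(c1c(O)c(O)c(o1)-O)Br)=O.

7

The symbol for carbon appears 7 times in the SMILES. Lowercase c denotes aromatic carbon and counts toward C.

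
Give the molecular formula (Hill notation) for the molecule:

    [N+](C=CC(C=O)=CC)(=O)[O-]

Heavy atoms from the SMILES: 6 C, 1 N, 3 O.
Implicit hydrogens by atom environment:
  4 × C: 1 H each → 4
  2 × O: no H
  1 × C: 3 H
  1 × C: no H
  1 × N (charge +1): no H
  1 × O (charge -1): no H
  Total hydrogens = 7.
Molecular formula: C6H7NO3

C6H7NO3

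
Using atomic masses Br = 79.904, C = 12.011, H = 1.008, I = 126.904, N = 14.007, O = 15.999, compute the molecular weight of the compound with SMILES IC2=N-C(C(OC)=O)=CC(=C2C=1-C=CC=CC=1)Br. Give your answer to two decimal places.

418.03

Molecular formula: C13H9BrINO2.
M = 1×79.904 + 13×12.011 + 9×1.008 + 1×126.904 + 1×14.007 + 2×15.999 = 418.03 g/mol.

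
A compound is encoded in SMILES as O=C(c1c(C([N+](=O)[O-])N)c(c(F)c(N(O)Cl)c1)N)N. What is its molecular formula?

C8H9ClFN5O4

Heavy atoms from the SMILES: 8 C, 1 Cl, 1 F, 5 N, 4 O.
Implicit hydrogens by atom environment:
  5 × C (aromatic): no H
  3 × N: 2 H each → 6
  2 × O: no H
  1 × C (aromatic): 1 H
  1 × C: 1 H
  1 × C: no H
  1 × Cl: no H
  1 × F: no H
  1 × N: no H
  1 × N (charge +1): no H
  1 × O: 1 H
  1 × O (charge -1): no H
  Total hydrogens = 9.
Molecular formula: C8H9ClFN5O4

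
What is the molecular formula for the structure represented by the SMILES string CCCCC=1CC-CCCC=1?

Heavy atoms from the SMILES: 11 C.
Implicit hydrogens by atom environment:
  8 × C: 2 H each → 16
  1 × C: 3 H
  1 × C: 1 H
  1 × C: no H
  Total hydrogens = 20.
Molecular formula: C11H20

C11H20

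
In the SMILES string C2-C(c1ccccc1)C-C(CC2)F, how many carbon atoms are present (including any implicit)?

The symbol for carbon appears 12 times in the SMILES. Lowercase c denotes aromatic carbon and counts toward C.

12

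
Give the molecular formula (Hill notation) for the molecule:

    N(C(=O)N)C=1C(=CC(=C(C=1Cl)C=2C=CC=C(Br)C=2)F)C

Heavy atoms from the SMILES: 1 Br, 14 C, 1 Cl, 1 F, 2 N, 1 O.
Implicit hydrogens by atom environment:
  7 × C (aromatic): no H
  5 × C (aromatic): 1 H each → 5
  1 × Br: no H
  1 × C: 3 H
  1 × C: no H
  1 × Cl: no H
  1 × F: no H
  1 × N: 2 H
  1 × N: 1 H
  1 × O: no H
  Total hydrogens = 11.
Molecular formula: C14H11BrClFN2O

C14H11BrClFN2O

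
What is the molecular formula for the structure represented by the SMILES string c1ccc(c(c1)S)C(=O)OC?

Heavy atoms from the SMILES: 8 C, 2 O, 1 S.
Implicit hydrogens by atom environment:
  4 × C (aromatic): 1 H each → 4
  2 × C (aromatic): no H
  2 × O: no H
  1 × C: 3 H
  1 × C: no H
  1 × S: 1 H
  Total hydrogens = 8.
Molecular formula: C8H8O2S

C8H8O2S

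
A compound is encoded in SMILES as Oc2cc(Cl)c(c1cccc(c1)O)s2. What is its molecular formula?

C10H7ClO2S

Heavy atoms from the SMILES: 10 C, 1 Cl, 2 O, 1 S.
Implicit hydrogens by atom environment:
  5 × C (aromatic): 1 H each → 5
  5 × C (aromatic): no H
  2 × O: 1 H each → 2
  1 × Cl: no H
  1 × S (aromatic): no H
  Total hydrogens = 7.
Molecular formula: C10H7ClO2S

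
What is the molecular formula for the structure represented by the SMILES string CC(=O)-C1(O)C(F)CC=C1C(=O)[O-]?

C8H8FO4-

Heavy atoms from the SMILES: 8 C, 1 F, 4 O.
Implicit hydrogens by atom environment:
  4 × C: no H
  2 × C: 1 H each → 2
  2 × O: no H
  1 × C: 3 H
  1 × C: 2 H
  1 × F: no H
  1 × O: 1 H
  1 × O (charge -1): no H
  Total hydrogens = 8.
Net charge -1.
Molecular formula: C8H8FO4-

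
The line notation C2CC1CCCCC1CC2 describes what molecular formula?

C10H18

Heavy atoms from the SMILES: 10 C.
Implicit hydrogens by atom environment:
  8 × C: 2 H each → 16
  2 × C: 1 H each → 2
  Total hydrogens = 18.
Molecular formula: C10H18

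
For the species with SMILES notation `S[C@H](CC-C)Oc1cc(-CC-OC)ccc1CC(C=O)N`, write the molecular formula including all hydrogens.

C16H25NO3S

Heavy atoms from the SMILES: 16 C, 1 N, 3 O, 1 S.
Implicit hydrogens by atom environment:
  5 × C: 2 H each → 10
  3 × C (aromatic): 1 H each → 3
  3 × C: 1 H each → 3
  3 × C (aromatic): no H
  3 × O: no H
  2 × C: 3 H each → 6
  1 × N: 2 H
  1 × S: 1 H
  Total hydrogens = 25.
Molecular formula: C16H25NO3S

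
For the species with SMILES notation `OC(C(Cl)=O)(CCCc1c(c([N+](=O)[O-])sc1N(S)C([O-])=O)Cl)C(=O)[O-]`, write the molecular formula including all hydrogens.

Heavy atoms from the SMILES: 11 C, 2 Cl, 2 N, 8 O, 2 S.
Implicit hydrogens by atom environment:
  4 × C (aromatic): no H
  4 × C: no H
  4 × O: no H
  3 × C: 2 H each → 6
  3 × O (charge -1): no H
  2 × Cl: no H
  1 × N (charge +1): no H
  1 × N: no H
  1 × O: 1 H
  1 × S: 1 H
  1 × S (aromatic): no H
  Total hydrogens = 8.
Net charge -2.
Molecular formula: [C11H8Cl2N2O8S2]2-

[C11H8Cl2N2O8S2]2-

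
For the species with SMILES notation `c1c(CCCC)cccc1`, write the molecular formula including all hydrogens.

C10H14

Heavy atoms from the SMILES: 10 C.
Implicit hydrogens by atom environment:
  5 × C (aromatic): 1 H each → 5
  3 × C: 2 H each → 6
  1 × C: 3 H
  1 × C (aromatic): no H
  Total hydrogens = 14.
Molecular formula: C10H14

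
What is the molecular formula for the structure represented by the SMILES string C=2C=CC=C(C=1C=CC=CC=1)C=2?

C12H10

Heavy atoms from the SMILES: 12 C.
Implicit hydrogens by atom environment:
  10 × C (aromatic): 1 H each → 10
  2 × C (aromatic): no H
  Total hydrogens = 10.
Molecular formula: C12H10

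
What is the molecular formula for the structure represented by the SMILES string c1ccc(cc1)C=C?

Heavy atoms from the SMILES: 8 C.
Implicit hydrogens by atom environment:
  5 × C (aromatic): 1 H each → 5
  1 × C: 2 H
  1 × C: 1 H
  1 × C (aromatic): no H
  Total hydrogens = 8.
Molecular formula: C8H8

C8H8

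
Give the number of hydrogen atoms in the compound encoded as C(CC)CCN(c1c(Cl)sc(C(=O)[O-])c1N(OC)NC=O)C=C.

Hydrogens are implicit in SMILES; fill each atom to its normal valence:
  5 × C: 2 H each → 10
  4 × C (aromatic): no H
  3 × O: no H
  2 × C: 3 H each → 6
  2 × C: 1 H each → 2
  2 × N: no H
  1 × C: no H
  1 × Cl: no H
  1 × N: 1 H
  1 × O (charge -1): no H
  1 × S (aromatic): no H
  Total hydrogens = 19.

19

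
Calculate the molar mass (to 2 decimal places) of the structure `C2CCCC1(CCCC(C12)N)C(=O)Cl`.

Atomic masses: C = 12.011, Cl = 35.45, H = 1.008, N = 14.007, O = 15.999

215.72

Molecular formula: C11H18ClNO.
M = 11×12.011 + 1×35.45 + 18×1.008 + 1×14.007 + 1×15.999 = 215.72 g/mol.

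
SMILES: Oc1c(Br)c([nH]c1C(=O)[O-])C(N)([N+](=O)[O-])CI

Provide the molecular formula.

C7H6BrIN3O5-

Heavy atoms from the SMILES: 1 Br, 7 C, 1 I, 3 N, 5 O.
Implicit hydrogens by atom environment:
  4 × C (aromatic): no H
  2 × C: no H
  2 × O: no H
  2 × O (charge -1): no H
  1 × Br: no H
  1 × C: 2 H
  1 × I: no H
  1 × N: 2 H
  1 × N (aromatic): 1 H
  1 × N (charge +1): no H
  1 × O: 1 H
  Total hydrogens = 6.
Net charge -1.
Molecular formula: C7H6BrIN3O5-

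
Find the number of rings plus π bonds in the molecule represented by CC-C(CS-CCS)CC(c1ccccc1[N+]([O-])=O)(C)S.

Molecular formula from the SMILES: C15H23NO2S3.
DoU = (2C + 2 + N − H − X)/2 = (2·15 + 2 + 1 − 23 − 0)/2 = 10/2 = 5.
(Structurally: 1 ring(s) + 4 π bond(s) = 5.)

5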